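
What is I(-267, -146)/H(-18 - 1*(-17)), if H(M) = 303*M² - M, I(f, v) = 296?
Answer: 37/38 ≈ 0.97368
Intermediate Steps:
H(M) = -M + 303*M²
I(-267, -146)/H(-18 - 1*(-17)) = 296/(((-18 - 1*(-17))*(-1 + 303*(-18 - 1*(-17))))) = 296/(((-18 + 17)*(-1 + 303*(-18 + 17)))) = 296/((-(-1 + 303*(-1)))) = 296/((-(-1 - 303))) = 296/((-1*(-304))) = 296/304 = 296*(1/304) = 37/38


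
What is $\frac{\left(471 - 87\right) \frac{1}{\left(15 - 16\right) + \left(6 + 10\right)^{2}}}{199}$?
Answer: $\frac{128}{16915} \approx 0.0075672$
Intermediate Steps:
$\frac{\left(471 - 87\right) \frac{1}{\left(15 - 16\right) + \left(6 + 10\right)^{2}}}{199} = \frac{384}{-1 + 16^{2}} \cdot \frac{1}{199} = \frac{384}{-1 + 256} \cdot \frac{1}{199} = \frac{384}{255} \cdot \frac{1}{199} = 384 \cdot \frac{1}{255} \cdot \frac{1}{199} = \frac{128}{85} \cdot \frac{1}{199} = \frac{128}{16915}$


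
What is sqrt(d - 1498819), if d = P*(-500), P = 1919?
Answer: I*sqrt(2458319) ≈ 1567.9*I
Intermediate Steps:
d = -959500 (d = 1919*(-500) = -959500)
sqrt(d - 1498819) = sqrt(-959500 - 1498819) = sqrt(-2458319) = I*sqrt(2458319)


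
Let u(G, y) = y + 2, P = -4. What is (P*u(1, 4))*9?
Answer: -216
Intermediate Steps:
u(G, y) = 2 + y
(P*u(1, 4))*9 = -4*(2 + 4)*9 = -4*6*9 = -24*9 = -216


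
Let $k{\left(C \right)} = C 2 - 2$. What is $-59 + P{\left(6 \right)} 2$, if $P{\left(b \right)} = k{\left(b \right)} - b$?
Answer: $-51$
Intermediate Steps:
$k{\left(C \right)} = -2 + 2 C$ ($k{\left(C \right)} = 2 C - 2 = -2 + 2 C$)
$P{\left(b \right)} = -2 + b$ ($P{\left(b \right)} = \left(-2 + 2 b\right) - b = -2 + b$)
$-59 + P{\left(6 \right)} 2 = -59 + \left(-2 + 6\right) 2 = -59 + 4 \cdot 2 = -59 + 8 = -51$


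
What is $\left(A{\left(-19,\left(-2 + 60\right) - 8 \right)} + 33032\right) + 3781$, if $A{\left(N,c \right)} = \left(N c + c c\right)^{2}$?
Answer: $2439313$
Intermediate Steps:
$A{\left(N,c \right)} = \left(c^{2} + N c\right)^{2}$ ($A{\left(N,c \right)} = \left(N c + c^{2}\right)^{2} = \left(c^{2} + N c\right)^{2}$)
$\left(A{\left(-19,\left(-2 + 60\right) - 8 \right)} + 33032\right) + 3781 = \left(\left(\left(-2 + 60\right) - 8\right)^{2} \left(-19 + \left(\left(-2 + 60\right) - 8\right)\right)^{2} + 33032\right) + 3781 = \left(\left(58 - 8\right)^{2} \left(-19 + \left(58 - 8\right)\right)^{2} + 33032\right) + 3781 = \left(50^{2} \left(-19 + 50\right)^{2} + 33032\right) + 3781 = \left(2500 \cdot 31^{2} + 33032\right) + 3781 = \left(2500 \cdot 961 + 33032\right) + 3781 = \left(2402500 + 33032\right) + 3781 = 2435532 + 3781 = 2439313$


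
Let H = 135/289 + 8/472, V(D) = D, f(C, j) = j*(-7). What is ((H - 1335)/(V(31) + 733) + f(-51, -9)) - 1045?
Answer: -12815233479/13026964 ≈ -983.75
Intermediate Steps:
f(C, j) = -7*j
H = 8254/17051 (H = 135*(1/289) + 8*(1/472) = 135/289 + 1/59 = 8254/17051 ≈ 0.48408)
((H - 1335)/(V(31) + 733) + f(-51, -9)) - 1045 = ((8254/17051 - 1335)/(31 + 733) - 7*(-9)) - 1045 = (-22754831/17051/764 + 63) - 1045 = (-22754831/17051*1/764 + 63) - 1045 = (-22754831/13026964 + 63) - 1045 = 797943901/13026964 - 1045 = -12815233479/13026964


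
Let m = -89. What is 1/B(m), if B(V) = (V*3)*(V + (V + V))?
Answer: 1/71289 ≈ 1.4027e-5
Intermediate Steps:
B(V) = 9*V² (B(V) = (3*V)*(V + 2*V) = (3*V)*(3*V) = 9*V²)
1/B(m) = 1/(9*(-89)²) = 1/(9*7921) = 1/71289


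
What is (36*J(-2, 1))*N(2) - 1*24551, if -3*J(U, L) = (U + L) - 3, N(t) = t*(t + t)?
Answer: -24167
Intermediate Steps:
N(t) = 2*t² (N(t) = t*(2*t) = 2*t²)
J(U, L) = 1 - L/3 - U/3 (J(U, L) = -((U + L) - 3)/3 = -((L + U) - 3)/3 = -(-3 + L + U)/3 = 1 - L/3 - U/3)
(36*J(-2, 1))*N(2) - 1*24551 = (36*(1 - ⅓*1 - ⅓*(-2)))*(2*2²) - 1*24551 = (36*(1 - ⅓ + ⅔))*(2*4) - 24551 = (36*(4/3))*8 - 24551 = 48*8 - 24551 = 384 - 24551 = -24167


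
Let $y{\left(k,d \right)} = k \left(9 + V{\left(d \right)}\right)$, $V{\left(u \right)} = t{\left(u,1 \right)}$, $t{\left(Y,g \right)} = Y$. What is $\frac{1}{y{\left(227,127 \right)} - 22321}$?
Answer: $\frac{1}{8551} \approx 0.00011695$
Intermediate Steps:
$V{\left(u \right)} = u$
$y{\left(k,d \right)} = k \left(9 + d\right)$
$\frac{1}{y{\left(227,127 \right)} - 22321} = \frac{1}{227 \left(9 + 127\right) - 22321} = \frac{1}{227 \cdot 136 - 22321} = \frac{1}{30872 - 22321} = \frac{1}{8551}$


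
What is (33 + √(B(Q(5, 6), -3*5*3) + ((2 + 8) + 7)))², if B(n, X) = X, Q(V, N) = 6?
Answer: 1061 + 132*I*√7 ≈ 1061.0 + 349.24*I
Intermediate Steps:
(33 + √(B(Q(5, 6), -3*5*3) + ((2 + 8) + 7)))² = (33 + √(-3*5*3 + ((2 + 8) + 7)))² = (33 + √(-15*3 + (10 + 7)))² = (33 + √(-45 + 17))² = (33 + √(-28))² = (33 + 2*I*√7)²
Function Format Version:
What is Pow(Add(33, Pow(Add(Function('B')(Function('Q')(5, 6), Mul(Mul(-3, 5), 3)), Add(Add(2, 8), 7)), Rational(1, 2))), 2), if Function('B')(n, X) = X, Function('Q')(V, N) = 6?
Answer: Add(1061, Mul(132, I, Pow(7, Rational(1, 2)))) ≈ Add(1061.0, Mul(349.24, I))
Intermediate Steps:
Pow(Add(33, Pow(Add(Function('B')(Function('Q')(5, 6), Mul(Mul(-3, 5), 3)), Add(Add(2, 8), 7)), Rational(1, 2))), 2) = Pow(Add(33, Pow(Add(Mul(Mul(-3, 5), 3), Add(Add(2, 8), 7)), Rational(1, 2))), 2) = Pow(Add(33, Pow(Add(Mul(-15, 3), Add(10, 7)), Rational(1, 2))), 2) = Pow(Add(33, Pow(Add(-45, 17), Rational(1, 2))), 2) = Pow(Add(33, Pow(-28, Rational(1, 2))), 2) = Pow(Add(33, Mul(2, I, Pow(7, Rational(1, 2)))), 2)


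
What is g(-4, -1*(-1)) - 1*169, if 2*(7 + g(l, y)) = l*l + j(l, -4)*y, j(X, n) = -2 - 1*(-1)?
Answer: -337/2 ≈ -168.50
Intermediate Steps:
j(X, n) = -1 (j(X, n) = -2 + 1 = -1)
g(l, y) = -7 + l²/2 - y/2 (g(l, y) = -7 + (l*l - y)/2 = -7 + (l² - y)/2 = -7 + (l²/2 - y/2) = -7 + l²/2 - y/2)
g(-4, -1*(-1)) - 1*169 = (-7 + (½)*(-4)² - (-1)*(-1)/2) - 1*169 = (-7 + (½)*16 - ½*1) - 169 = (-7 + 8 - ½) - 169 = ½ - 169 = -337/2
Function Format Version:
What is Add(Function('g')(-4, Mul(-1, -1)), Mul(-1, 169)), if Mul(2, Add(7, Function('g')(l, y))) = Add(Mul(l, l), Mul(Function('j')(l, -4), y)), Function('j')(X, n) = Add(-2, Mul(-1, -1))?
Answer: Rational(-337, 2) ≈ -168.50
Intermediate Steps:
Function('j')(X, n) = -1 (Function('j')(X, n) = Add(-2, 1) = -1)
Function('g')(l, y) = Add(-7, Mul(Rational(1, 2), Pow(l, 2)), Mul(Rational(-1, 2), y)) (Function('g')(l, y) = Add(-7, Mul(Rational(1, 2), Add(Mul(l, l), Mul(-1, y)))) = Add(-7, Mul(Rational(1, 2), Add(Pow(l, 2), Mul(-1, y)))) = Add(-7, Add(Mul(Rational(1, 2), Pow(l, 2)), Mul(Rational(-1, 2), y))) = Add(-7, Mul(Rational(1, 2), Pow(l, 2)), Mul(Rational(-1, 2), y)))
Add(Function('g')(-4, Mul(-1, -1)), Mul(-1, 169)) = Add(Add(-7, Mul(Rational(1, 2), Pow(-4, 2)), Mul(Rational(-1, 2), Mul(-1, -1))), Mul(-1, 169)) = Add(Add(-7, Mul(Rational(1, 2), 16), Mul(Rational(-1, 2), 1)), -169) = Add(Add(-7, 8, Rational(-1, 2)), -169) = Add(Rational(1, 2), -169) = Rational(-337, 2)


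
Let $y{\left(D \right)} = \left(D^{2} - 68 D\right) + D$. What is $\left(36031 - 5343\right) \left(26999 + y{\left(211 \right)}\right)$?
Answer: $1760969504$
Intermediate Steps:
$y{\left(D \right)} = D^{2} - 67 D$
$\left(36031 - 5343\right) \left(26999 + y{\left(211 \right)}\right) = \left(36031 - 5343\right) \left(26999 + 211 \left(-67 + 211\right)\right) = 30688 \left(26999 + 211 \cdot 144\right) = 30688 \left(26999 + 30384\right) = 30688 \cdot 57383 = 1760969504$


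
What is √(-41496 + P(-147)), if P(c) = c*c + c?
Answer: 3*I*√2226 ≈ 141.54*I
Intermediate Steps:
P(c) = c + c² (P(c) = c² + c = c + c²)
√(-41496 + P(-147)) = √(-41496 - 147*(1 - 147)) = √(-41496 - 147*(-146)) = √(-41496 + 21462) = √(-20034) = 3*I*√2226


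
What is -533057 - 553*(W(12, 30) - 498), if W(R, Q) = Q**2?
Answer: -755363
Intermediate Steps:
-533057 - 553*(W(12, 30) - 498) = -533057 - 553*(30**2 - 498) = -533057 - 553*(900 - 498) = -533057 - 553*402 = -533057 - 222306 = -755363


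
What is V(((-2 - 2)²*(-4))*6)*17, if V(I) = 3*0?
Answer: 0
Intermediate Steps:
V(I) = 0
V(((-2 - 2)²*(-4))*6)*17 = 0*17 = 0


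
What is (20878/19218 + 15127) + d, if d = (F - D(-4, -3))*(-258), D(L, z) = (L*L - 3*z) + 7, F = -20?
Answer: 274280126/9609 ≈ 28544.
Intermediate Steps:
D(L, z) = 7 + L² - 3*z (D(L, z) = (L² - 3*z) + 7 = 7 + L² - 3*z)
d = 13416 (d = (-20 - (7 + (-4)² - 3*(-3)))*(-258) = (-20 - (7 + 16 + 9))*(-258) = (-20 - 1*32)*(-258) = (-20 - 32)*(-258) = -52*(-258) = 13416)
(20878/19218 + 15127) + d = (20878/19218 + 15127) + 13416 = (20878*(1/19218) + 15127) + 13416 = (10439/9609 + 15127) + 13416 = 145365782/9609 + 13416 = 274280126/9609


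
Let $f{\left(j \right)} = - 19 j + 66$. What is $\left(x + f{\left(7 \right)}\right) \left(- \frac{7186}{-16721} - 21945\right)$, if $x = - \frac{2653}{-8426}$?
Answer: $\frac{206176829555351}{140891146} \approx 1.4634 \cdot 10^{6}$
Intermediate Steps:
$f{\left(j \right)} = 66 - 19 j$
$x = \frac{2653}{8426}$ ($x = \left(-2653\right) \left(- \frac{1}{8426}\right) = \frac{2653}{8426} \approx 0.31486$)
$\left(x + f{\left(7 \right)}\right) \left(- \frac{7186}{-16721} - 21945\right) = \left(\frac{2653}{8426} + \left(66 - 133\right)\right) \left(- \frac{7186}{-16721} - 21945\right) = \left(\frac{2653}{8426} + \left(66 - 133\right)\right) \left(\left(-7186\right) \left(- \frac{1}{16721}\right) - 21945\right) = \left(\frac{2653}{8426} - 67\right) \left(\frac{7186}{16721} - 21945\right) = \left(- \frac{561889}{8426}\right) \left(- \frac{366935159}{16721}\right) = \frac{206176829555351}{140891146}$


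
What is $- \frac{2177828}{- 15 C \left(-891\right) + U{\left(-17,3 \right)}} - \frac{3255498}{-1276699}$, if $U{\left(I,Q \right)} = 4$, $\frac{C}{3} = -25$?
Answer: $\frac{6043647615530}{1279726053329} \approx 4.7226$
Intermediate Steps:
$C = -75$ ($C = 3 \left(-25\right) = -75$)
$- \frac{2177828}{- 15 C \left(-891\right) + U{\left(-17,3 \right)}} - \frac{3255498}{-1276699} = - \frac{2177828}{\left(-15\right) \left(-75\right) \left(-891\right) + 4} - \frac{3255498}{-1276699} = - \frac{2177828}{1125 \left(-891\right) + 4} - - \frac{3255498}{1276699} = - \frac{2177828}{-1002375 + 4} + \frac{3255498}{1276699} = - \frac{2177828}{-1002371} + \frac{3255498}{1276699} = \left(-2177828\right) \left(- \frac{1}{1002371}\right) + \frac{3255498}{1276699} = \frac{2177828}{1002371} + \frac{3255498}{1276699} = \frac{6043647615530}{1279726053329}$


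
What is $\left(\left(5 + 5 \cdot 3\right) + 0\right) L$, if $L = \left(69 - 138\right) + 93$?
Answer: $480$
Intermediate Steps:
$L = 24$ ($L = -69 + 93 = 24$)
$\left(\left(5 + 5 \cdot 3\right) + 0\right) L = \left(\left(5 + 5 \cdot 3\right) + 0\right) 24 = \left(\left(5 + 15\right) + 0\right) 24 = \left(20 + 0\right) 24 = 20 \cdot 24 = 480$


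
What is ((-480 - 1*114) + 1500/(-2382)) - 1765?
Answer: -936773/397 ≈ -2359.6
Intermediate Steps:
((-480 - 1*114) + 1500/(-2382)) - 1765 = ((-480 - 114) + 1500*(-1/2382)) - 1765 = (-594 - 250/397) - 1765 = -236068/397 - 1765 = -936773/397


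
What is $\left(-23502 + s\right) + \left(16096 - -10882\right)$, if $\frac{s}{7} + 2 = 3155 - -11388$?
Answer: $105263$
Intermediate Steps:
$s = 101787$ ($s = -14 + 7 \left(3155 - -11388\right) = -14 + 7 \left(3155 + 11388\right) = -14 + 7 \cdot 14543 = -14 + 101801 = 101787$)
$\left(-23502 + s\right) + \left(16096 - -10882\right) = \left(-23502 + 101787\right) + \left(16096 - -10882\right) = 78285 + \left(16096 + 10882\right) = 78285 + 26978 = 105263$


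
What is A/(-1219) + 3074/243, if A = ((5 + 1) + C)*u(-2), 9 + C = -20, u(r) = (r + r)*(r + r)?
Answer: 166810/12879 ≈ 12.952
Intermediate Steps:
u(r) = 4*r² (u(r) = (2*r)*(2*r) = 4*r²)
C = -29 (C = -9 - 20 = -29)
A = -368 (A = ((5 + 1) - 29)*(4*(-2)²) = (6 - 29)*(4*4) = -23*16 = -368)
A/(-1219) + 3074/243 = -368/(-1219) + 3074/243 = -368*(-1/1219) + 3074*(1/243) = 16/53 + 3074/243 = 166810/12879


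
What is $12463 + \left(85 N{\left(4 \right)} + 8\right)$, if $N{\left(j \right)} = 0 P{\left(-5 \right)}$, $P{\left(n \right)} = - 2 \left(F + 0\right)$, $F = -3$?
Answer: $12471$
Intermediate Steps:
$P{\left(n \right)} = 6$ ($P{\left(n \right)} = - 2 \left(-3 + 0\right) = \left(-2\right) \left(-3\right) = 6$)
$N{\left(j \right)} = 0$ ($N{\left(j \right)} = 0 \cdot 6 = 0$)
$12463 + \left(85 N{\left(4 \right)} + 8\right) = 12463 + \left(85 \cdot 0 + 8\right) = 12463 + \left(0 + 8\right) = 12463 + 8 = 12471$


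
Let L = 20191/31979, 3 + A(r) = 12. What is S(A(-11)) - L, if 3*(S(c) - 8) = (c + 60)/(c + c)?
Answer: 4977055/575622 ≈ 8.6464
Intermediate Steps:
A(r) = 9 (A(r) = -3 + 12 = 9)
L = 20191/31979 (L = 20191*(1/31979) = 20191/31979 ≈ 0.63138)
S(c) = 8 + (60 + c)/(6*c) (S(c) = 8 + ((c + 60)/(c + c))/3 = 8 + ((60 + c)/((2*c)))/3 = 8 + ((60 + c)*(1/(2*c)))/3 = 8 + ((60 + c)/(2*c))/3 = 8 + (60 + c)/(6*c))
S(A(-11)) - L = (49/6 + 10/9) - 1*20191/31979 = (49/6 + 10*(⅑)) - 20191/31979 = (49/6 + 10/9) - 20191/31979 = 167/18 - 20191/31979 = 4977055/575622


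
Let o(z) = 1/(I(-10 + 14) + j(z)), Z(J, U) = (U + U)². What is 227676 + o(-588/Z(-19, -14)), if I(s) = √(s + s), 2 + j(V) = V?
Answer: 1593776/7 + 32*√2/7 ≈ 2.2769e+5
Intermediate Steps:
Z(J, U) = 4*U² (Z(J, U) = (2*U)² = 4*U²)
j(V) = -2 + V
I(s) = √2*√s (I(s) = √(2*s) = √2*√s)
o(z) = 1/(-2 + z + 2*√2) (o(z) = 1/(√2*√(-10 + 14) + (-2 + z)) = 1/(√2*√4 + (-2 + z)) = 1/(√2*2 + (-2 + z)) = 1/(2*√2 + (-2 + z)) = 1/(-2 + z + 2*√2))
227676 + o(-588/Z(-19, -14)) = 227676 + 1/(-2 - 588/(4*(-14)²) + 2*√2) = 227676 + 1/(-2 - 588/(4*196) + 2*√2) = 227676 + 1/(-2 - 588/784 + 2*√2) = 227676 + 1/(-2 - 588*1/784 + 2*√2) = 227676 + 1/(-2 - ¾ + 2*√2) = 227676 + 1/(-11/4 + 2*√2)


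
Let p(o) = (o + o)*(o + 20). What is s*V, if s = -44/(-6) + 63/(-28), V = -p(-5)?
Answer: 1525/2 ≈ 762.50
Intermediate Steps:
p(o) = 2*o*(20 + o) (p(o) = (2*o)*(20 + o) = 2*o*(20 + o))
V = 150 (V = -2*(-5)*(20 - 5) = -2*(-5)*15 = -1*(-150) = 150)
s = 61/12 (s = -44*(-1/6) + 63*(-1/28) = 22/3 - 9/4 = 61/12 ≈ 5.0833)
s*V = (61/12)*150 = 1525/2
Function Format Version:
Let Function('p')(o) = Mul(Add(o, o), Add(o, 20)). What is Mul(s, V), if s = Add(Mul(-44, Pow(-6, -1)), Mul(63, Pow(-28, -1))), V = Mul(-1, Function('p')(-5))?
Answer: Rational(1525, 2) ≈ 762.50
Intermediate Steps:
Function('p')(o) = Mul(2, o, Add(20, o)) (Function('p')(o) = Mul(Mul(2, o), Add(20, o)) = Mul(2, o, Add(20, o)))
V = 150 (V = Mul(-1, Mul(2, -5, Add(20, -5))) = Mul(-1, Mul(2, -5, 15)) = Mul(-1, -150) = 150)
s = Rational(61, 12) (s = Add(Mul(-44, Rational(-1, 6)), Mul(63, Rational(-1, 28))) = Add(Rational(22, 3), Rational(-9, 4)) = Rational(61, 12) ≈ 5.0833)
Mul(s, V) = Mul(Rational(61, 12), 150) = Rational(1525, 2)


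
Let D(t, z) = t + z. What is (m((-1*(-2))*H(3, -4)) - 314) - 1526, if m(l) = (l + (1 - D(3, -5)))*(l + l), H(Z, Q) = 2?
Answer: -1784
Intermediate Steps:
m(l) = 2*l*(3 + l) (m(l) = (l + (1 - (3 - 5)))*(l + l) = (l + (1 - 1*(-2)))*(2*l) = (l + (1 + 2))*(2*l) = (l + 3)*(2*l) = (3 + l)*(2*l) = 2*l*(3 + l))
(m((-1*(-2))*H(3, -4)) - 314) - 1526 = (2*(-1*(-2)*2)*(3 - 1*(-2)*2) - 314) - 1526 = (2*(2*2)*(3 + 2*2) - 314) - 1526 = (2*4*(3 + 4) - 314) - 1526 = (2*4*7 - 314) - 1526 = (56 - 314) - 1526 = -258 - 1526 = -1784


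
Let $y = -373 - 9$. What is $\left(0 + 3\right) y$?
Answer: $-1146$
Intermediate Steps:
$y = -382$
$\left(0 + 3\right) y = \left(0 + 3\right) \left(-382\right) = 3 \left(-382\right) = -1146$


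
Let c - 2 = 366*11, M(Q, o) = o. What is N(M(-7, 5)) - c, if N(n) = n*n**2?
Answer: -3903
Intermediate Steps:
c = 4028 (c = 2 + 366*11 = 2 + 4026 = 4028)
N(n) = n**3
N(M(-7, 5)) - c = 5**3 - 1*4028 = 125 - 4028 = -3903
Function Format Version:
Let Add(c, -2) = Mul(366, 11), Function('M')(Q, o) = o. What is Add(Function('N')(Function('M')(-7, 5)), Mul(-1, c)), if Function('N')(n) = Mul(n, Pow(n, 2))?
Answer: -3903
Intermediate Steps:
c = 4028 (c = Add(2, Mul(366, 11)) = Add(2, 4026) = 4028)
Function('N')(n) = Pow(n, 3)
Add(Function('N')(Function('M')(-7, 5)), Mul(-1, c)) = Add(Pow(5, 3), Mul(-1, 4028)) = Add(125, -4028) = -3903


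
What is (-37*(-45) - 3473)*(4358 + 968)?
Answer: -9629408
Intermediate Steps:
(-37*(-45) - 3473)*(4358 + 968) = (1665 - 3473)*5326 = -1808*5326 = -9629408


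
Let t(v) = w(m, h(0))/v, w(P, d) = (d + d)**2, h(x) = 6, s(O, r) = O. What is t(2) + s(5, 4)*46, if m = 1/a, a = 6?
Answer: 302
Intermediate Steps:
m = 1/6 ≈ 0.16667
w(P, d) = 4*d**2 (w(P, d) = (2*d)**2 = 4*d**2)
t(v) = 144/v (t(v) = (4*6**2)/v = (4*36)/v = 144/v)
t(2) + s(5, 4)*46 = 144/2 + 5*46 = 144*(1/2) + 230 = 72 + 230 = 302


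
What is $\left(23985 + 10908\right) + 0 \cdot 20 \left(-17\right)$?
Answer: $34893$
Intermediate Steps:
$\left(23985 + 10908\right) + 0 \cdot 20 \left(-17\right) = 34893 + 0 \left(-17\right) = 34893 + 0 = 34893$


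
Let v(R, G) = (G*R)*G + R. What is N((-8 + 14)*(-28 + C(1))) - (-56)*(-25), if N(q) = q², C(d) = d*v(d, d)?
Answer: 22936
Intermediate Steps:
v(R, G) = R + R*G² (v(R, G) = R*G² + R = R + R*G²)
C(d) = d²*(1 + d²) (C(d) = d*(d*(1 + d²)) = d²*(1 + d²))
N((-8 + 14)*(-28 + C(1))) - (-56)*(-25) = ((-8 + 14)*(-28 + (1² + 1⁴)))² - (-56)*(-25) = (6*(-28 + (1 + 1)))² - 1*1400 = (6*(-28 + 2))² - 1400 = (6*(-26))² - 1400 = (-156)² - 1400 = 24336 - 1400 = 22936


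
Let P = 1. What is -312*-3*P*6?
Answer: 5616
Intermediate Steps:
-312*-3*P*6 = -312*-3*1*6 = -312*(-3*6) = -312*(-18) = -52*(-108) = 5616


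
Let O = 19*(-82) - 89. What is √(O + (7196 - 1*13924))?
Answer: 5*I*√335 ≈ 91.515*I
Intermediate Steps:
O = -1647 (O = -1558 - 89 = -1647)
√(O + (7196 - 1*13924)) = √(-1647 + (7196 - 1*13924)) = √(-1647 + (7196 - 13924)) = √(-1647 - 6728) = √(-8375) = 5*I*√335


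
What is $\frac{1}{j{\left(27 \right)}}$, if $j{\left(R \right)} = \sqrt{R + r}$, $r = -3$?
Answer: $\frac{\sqrt{6}}{12} \approx 0.20412$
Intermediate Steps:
$j{\left(R \right)} = \sqrt{-3 + R}$ ($j{\left(R \right)} = \sqrt{R - 3} = \sqrt{-3 + R}$)
$\frac{1}{j{\left(27 \right)}} = \frac{1}{\sqrt{-3 + 27}} = \frac{1}{\sqrt{24}} = \frac{1}{2 \sqrt{6}} = \frac{\sqrt{6}}{12}$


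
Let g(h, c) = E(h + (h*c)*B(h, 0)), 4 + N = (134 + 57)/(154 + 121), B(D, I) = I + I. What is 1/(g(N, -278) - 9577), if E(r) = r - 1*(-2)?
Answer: -275/2634034 ≈ -0.00010440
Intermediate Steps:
B(D, I) = 2*I
N = -909/275 (N = -4 + (134 + 57)/(154 + 121) = -4 + 191/275 = -909/275 ≈ -3.3055)
E(r) = 2 + r (E(r) = r + 2 = 2 + r)
g(h, c) = 2 + h (g(h, c) = 2 + (h + (h*c)*(2*0)) = 2 + (h + (c*h)*0) = 2 + (h + 0) = 2 + h)
1/(g(N, -278) - 9577) = 1/((2 - 909/275) - 9577) = 1/(-359/275 - 9577) = 1/(-2634034/275) = -275/2634034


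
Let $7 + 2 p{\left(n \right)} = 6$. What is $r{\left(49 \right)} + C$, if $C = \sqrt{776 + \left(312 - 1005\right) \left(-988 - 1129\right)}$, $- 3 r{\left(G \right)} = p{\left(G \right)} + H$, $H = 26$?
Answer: $- \frac{17}{2} + \sqrt{1467857} \approx 1203.1$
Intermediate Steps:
$p{\left(n \right)} = - \frac{1}{2}$ ($p{\left(n \right)} = - \frac{7}{2} + \frac{1}{2} \cdot 6 = - \frac{7}{2} + 3 = - \frac{1}{2}$)
$r{\left(G \right)} = - \frac{17}{2}$ ($r{\left(G \right)} = - \frac{- \frac{1}{2} + 26}{3} = \left(- \frac{1}{3}\right) \frac{51}{2} = - \frac{17}{2}$)
$C = \sqrt{1467857}$ ($C = \sqrt{776 - -1467081} = \sqrt{776 + 1467081} = \sqrt{1467857} \approx 1211.6$)
$r{\left(49 \right)} + C = - \frac{17}{2} + \sqrt{1467857}$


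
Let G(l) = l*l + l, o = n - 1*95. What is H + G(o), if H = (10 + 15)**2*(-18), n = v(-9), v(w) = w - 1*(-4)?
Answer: -1350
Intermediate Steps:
v(w) = 4 + w (v(w) = w + 4 = 4 + w)
n = -5 (n = 4 - 9 = -5)
o = -100 (o = -5 - 1*95 = -5 - 95 = -100)
G(l) = l + l**2 (G(l) = l**2 + l = l + l**2)
H = -11250 (H = 25**2*(-18) = 625*(-18) = -11250)
H + G(o) = -11250 - 100*(1 - 100) = -11250 - 100*(-99) = -11250 + 9900 = -1350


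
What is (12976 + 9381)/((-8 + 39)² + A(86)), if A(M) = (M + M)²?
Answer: 22357/30545 ≈ 0.73194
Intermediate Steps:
A(M) = 4*M² (A(M) = (2*M)² = 4*M²)
(12976 + 9381)/((-8 + 39)² + A(86)) = (12976 + 9381)/((-8 + 39)² + 4*86²) = 22357/(31² + 4*7396) = 22357/(961 + 29584) = 22357/30545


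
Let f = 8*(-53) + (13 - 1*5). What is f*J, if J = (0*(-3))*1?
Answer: 0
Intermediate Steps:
f = -416 (f = -424 + (13 - 5) = -424 + 8 = -416)
J = 0 (J = 0*1 = 0)
f*J = -416*0 = 0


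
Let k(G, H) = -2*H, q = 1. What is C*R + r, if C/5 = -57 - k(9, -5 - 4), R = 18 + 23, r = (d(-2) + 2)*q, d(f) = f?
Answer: -15375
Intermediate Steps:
r = 0 (r = (-2 + 2)*1 = 0*1 = 0)
R = 41
C = -375 (C = 5*(-57 - (-2)*(-5 - 4)) = 5*(-57 - (-2)*(-9)) = 5*(-57 - 1*18) = 5*(-57 - 18) = 5*(-75) = -375)
C*R + r = -375*41 + 0 = -15375 + 0 = -15375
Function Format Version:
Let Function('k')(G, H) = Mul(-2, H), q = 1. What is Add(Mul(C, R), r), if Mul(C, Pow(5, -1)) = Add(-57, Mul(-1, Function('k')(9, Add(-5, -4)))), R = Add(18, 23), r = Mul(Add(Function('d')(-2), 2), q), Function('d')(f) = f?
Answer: -15375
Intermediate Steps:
r = 0 (r = Mul(Add(-2, 2), 1) = Mul(0, 1) = 0)
R = 41
C = -375 (C = Mul(5, Add(-57, Mul(-1, Mul(-2, Add(-5, -4))))) = Mul(5, Add(-57, Mul(-1, Mul(-2, -9)))) = Mul(5, Add(-57, Mul(-1, 18))) = Mul(5, Add(-57, -18)) = Mul(5, -75) = -375)
Add(Mul(C, R), r) = Add(Mul(-375, 41), 0) = Add(-15375, 0) = -15375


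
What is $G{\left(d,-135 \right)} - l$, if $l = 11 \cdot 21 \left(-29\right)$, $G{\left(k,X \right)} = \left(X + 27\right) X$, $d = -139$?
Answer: $21279$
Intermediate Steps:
$G{\left(k,X \right)} = X \left(27 + X\right)$ ($G{\left(k,X \right)} = \left(27 + X\right) X = X \left(27 + X\right)$)
$l = -6699$ ($l = 231 \left(-29\right) = -6699$)
$G{\left(d,-135 \right)} - l = - 135 \left(27 - 135\right) - -6699 = \left(-135\right) \left(-108\right) + 6699 = 14580 + 6699 = 21279$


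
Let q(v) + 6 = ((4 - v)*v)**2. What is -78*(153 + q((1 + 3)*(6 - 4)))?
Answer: -91338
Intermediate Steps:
q(v) = -6 + v**2*(4 - v)**2 (q(v) = -6 + ((4 - v)*v)**2 = -6 + (v*(4 - v))**2 = -6 + v**2*(4 - v)**2)
-78*(153 + q((1 + 3)*(6 - 4))) = -78*(153 + (-6 + ((1 + 3)*(6 - 4))**2*(-4 + (1 + 3)*(6 - 4))**2)) = -78*(153 + (-6 + (4*2)**2*(-4 + 4*2)**2)) = -78*(153 + (-6 + 8**2*(-4 + 8)**2)) = -78*(153 + (-6 + 64*4**2)) = -78*(153 + (-6 + 64*16)) = -78*(153 + (-6 + 1024)) = -78*(153 + 1018) = -78*1171 = -91338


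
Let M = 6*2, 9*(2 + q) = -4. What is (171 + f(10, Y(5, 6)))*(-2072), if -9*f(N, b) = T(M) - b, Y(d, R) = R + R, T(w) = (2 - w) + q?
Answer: -29155112/81 ≈ -3.5994e+5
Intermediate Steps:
q = -22/9 (q = -2 + (⅑)*(-4) = -2 - 4/9 = -22/9 ≈ -2.4444)
M = 12
T(w) = -4/9 - w (T(w) = (2 - w) - 22/9 = -4/9 - w)
Y(d, R) = 2*R
f(N, b) = 112/81 + b/9 (f(N, b) = -((-4/9 - 1*12) - b)/9 = -((-4/9 - 12) - b)/9 = -(-112/9 - b)/9 = 112/81 + b/9)
(171 + f(10, Y(5, 6)))*(-2072) = (171 + (112/81 + (2*6)/9))*(-2072) = (171 + (112/81 + (⅑)*12))*(-2072) = (171 + (112/81 + 4/3))*(-2072) = (171 + 220/81)*(-2072) = (14071/81)*(-2072) = -29155112/81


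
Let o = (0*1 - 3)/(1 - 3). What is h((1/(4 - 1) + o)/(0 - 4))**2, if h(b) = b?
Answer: 121/576 ≈ 0.21007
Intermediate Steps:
o = 3/2 (o = (0 - 3)/(-2) = -3*(-1/2) = 3/2 ≈ 1.5000)
h((1/(4 - 1) + o)/(0 - 4))**2 = ((1/(4 - 1) + 3/2)/(0 - 4))**2 = ((1/3 + 3/2)/(-4))**2 = ((1/3 + 3/2)*(-1/4))**2 = ((11/6)*(-1/4))**2 = (-11/24)**2 = 121/576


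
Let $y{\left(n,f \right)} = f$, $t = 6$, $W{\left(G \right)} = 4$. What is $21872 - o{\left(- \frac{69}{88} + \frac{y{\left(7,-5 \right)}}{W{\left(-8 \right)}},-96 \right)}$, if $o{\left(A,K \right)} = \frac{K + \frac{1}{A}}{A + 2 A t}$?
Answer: $\frac{9108889840}{416533} \approx 21868.0$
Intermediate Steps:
$o{\left(A,K \right)} = \frac{K + \frac{1}{A}}{13 A}$ ($o{\left(A,K \right)} = \frac{K + \frac{1}{A}}{A + 2 A 6} = \frac{K + \frac{1}{A}}{A + 12 A} = \frac{K + \frac{1}{A}}{13 A}$)
$21872 - o{\left(- \frac{69}{88} + \frac{y{\left(7,-5 \right)}}{W{\left(-8 \right)}},-96 \right)} = 21872 - \frac{1 + \left(- \frac{69}{88} - \frac{5}{4}\right) \left(-96\right)}{13 \left(- \frac{69}{88} - \frac{5}{4}\right)^{2}} = 21872 - \frac{1 - - \frac{2148}{11}}{13 \cdot \frac{32041}{7744}} = 21872 - \frac{1}{13} \cdot \frac{7744}{32041} \left(1 + \frac{2148}{11}\right) = 21872 - \frac{1}{13} \cdot \frac{7744}{32041} \cdot \frac{2159}{11} = 21872 - \frac{1519936}{416533} = \frac{9108889840}{416533}$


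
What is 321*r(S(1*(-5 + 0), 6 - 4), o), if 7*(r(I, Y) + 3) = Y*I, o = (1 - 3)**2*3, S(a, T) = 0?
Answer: -963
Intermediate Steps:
o = 12 (o = (-2)**2*3 = 4*3 = 12)
r(I, Y) = -3 + I*Y/7 (r(I, Y) = -3 + (Y*I)/7 = -3 + (I*Y)/7 = -3 + I*Y/7)
321*r(S(1*(-5 + 0), 6 - 4), o) = 321*(-3 + (1/7)*0*12) = 321*(-3 + 0) = 321*(-3) = -963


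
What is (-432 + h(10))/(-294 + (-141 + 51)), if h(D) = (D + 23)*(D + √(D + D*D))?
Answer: 17/64 - 11*√110/128 ≈ -0.63570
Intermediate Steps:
h(D) = (23 + D)*(D + √(D + D²))
(-432 + h(10))/(-294 + (-141 + 51)) = (-432 + (10² + 23*10 + 23*√(10*(1 + 10)) + 10*√(10*(1 + 10))))/(-294 + (-141 + 51)) = (-432 + (100 + 230 + 23*√(10*11) + 10*√(10*11)))/(-294 - 90) = (-432 + (100 + 230 + 23*√110 + 10*√110))/(-384) = (-432 + (330 + 33*√110))*(-1/384) = (-102 + 33*√110)*(-1/384) = 17/64 - 11*√110/128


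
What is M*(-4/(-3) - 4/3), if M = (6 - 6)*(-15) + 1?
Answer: 0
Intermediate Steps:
M = 1 (M = 0*(-15) + 1 = 0 + 1 = 1)
M*(-4/(-3) - 4/3) = 1*(-4/(-3) - 4/3) = 1*(-4*(-⅓) - 4*⅓) = 1*(4/3 - 4/3) = 1*0 = 0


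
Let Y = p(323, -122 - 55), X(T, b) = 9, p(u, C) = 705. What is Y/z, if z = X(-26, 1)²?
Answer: 235/27 ≈ 8.7037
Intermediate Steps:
Y = 705
z = 81 (z = 9² = 81)
Y/z = 705/81 = 705*(1/81) = 235/27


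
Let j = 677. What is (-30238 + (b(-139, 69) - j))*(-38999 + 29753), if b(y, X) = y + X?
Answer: 286487310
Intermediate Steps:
b(y, X) = X + y
(-30238 + (b(-139, 69) - j))*(-38999 + 29753) = (-30238 + ((69 - 139) - 1*677))*(-38999 + 29753) = (-30238 + (-70 - 677))*(-9246) = (-30238 - 747)*(-9246) = -30985*(-9246) = 286487310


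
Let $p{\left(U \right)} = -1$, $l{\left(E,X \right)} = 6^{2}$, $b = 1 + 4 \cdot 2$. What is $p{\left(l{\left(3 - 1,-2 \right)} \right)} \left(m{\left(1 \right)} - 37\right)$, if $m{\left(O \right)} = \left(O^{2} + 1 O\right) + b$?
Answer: $26$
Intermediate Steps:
$b = 9$ ($b = 1 + 8 = 9$)
$m{\left(O \right)} = 9 + O + O^{2}$ ($m{\left(O \right)} = \left(O^{2} + 1 O\right) + 9 = \left(O^{2} + O\right) + 9 = \left(O + O^{2}\right) + 9 = 9 + O + O^{2}$)
$l{\left(E,X \right)} = 36$
$p{\left(l{\left(3 - 1,-2 \right)} \right)} \left(m{\left(1 \right)} - 37\right) = - (\left(9 + 1 + 1^{2}\right) - 37) = - (\left(9 + 1 + 1\right) - 37) = - (11 - 37) = \left(-1\right) \left(-26\right) = 26$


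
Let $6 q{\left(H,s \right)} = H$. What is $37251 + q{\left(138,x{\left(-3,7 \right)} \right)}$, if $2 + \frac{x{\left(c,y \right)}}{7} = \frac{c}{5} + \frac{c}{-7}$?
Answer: $37274$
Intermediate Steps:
$x{\left(c,y \right)} = -14 + \frac{2 c}{5}$ ($x{\left(c,y \right)} = -14 + 7 \left(\frac{c}{5} + \frac{c}{-7}\right) = -14 + 7 \left(c \frac{1}{5} + c \left(- \frac{1}{7}\right)\right) = -14 + 7 \left(\frac{c}{5} - \frac{c}{7}\right) = -14 + 7 \frac{2 c}{35} = -14 + \frac{2 c}{5}$)
$q{\left(H,s \right)} = \frac{H}{6}$
$37251 + q{\left(138,x{\left(-3,7 \right)} \right)} = 37251 + \frac{1}{6} \cdot 138 = 37251 + 23 = 37274$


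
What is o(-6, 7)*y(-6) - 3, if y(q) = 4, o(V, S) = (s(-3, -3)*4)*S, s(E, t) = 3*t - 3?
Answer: -1347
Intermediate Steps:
s(E, t) = -3 + 3*t
o(V, S) = -48*S (o(V, S) = ((-3 + 3*(-3))*4)*S = ((-3 - 9)*4)*S = (-12*4)*S = -48*S)
o(-6, 7)*y(-6) - 3 = -48*7*4 - 3 = -336*4 - 3 = -1344 - 3 = -1347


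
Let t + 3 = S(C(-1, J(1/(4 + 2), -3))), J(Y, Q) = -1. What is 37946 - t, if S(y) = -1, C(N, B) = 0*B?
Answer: 37950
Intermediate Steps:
C(N, B) = 0
t = -4 (t = -3 - 1 = -4)
37946 - t = 37946 - 1*(-4) = 37946 + 4 = 37950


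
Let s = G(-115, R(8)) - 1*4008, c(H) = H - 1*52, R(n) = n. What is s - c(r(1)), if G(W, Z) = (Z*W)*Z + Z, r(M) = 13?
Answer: -11321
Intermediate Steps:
G(W, Z) = Z + W*Z² (G(W, Z) = (W*Z)*Z + Z = W*Z² + Z = Z + W*Z²)
c(H) = -52 + H (c(H) = H - 52 = -52 + H)
s = -11360 (s = 8*(1 - 115*8) - 1*4008 = 8*(1 - 920) - 4008 = 8*(-919) - 4008 = -7352 - 4008 = -11360)
s - c(r(1)) = -11360 - (-52 + 13) = -11360 - 1*(-39) = -11360 + 39 = -11321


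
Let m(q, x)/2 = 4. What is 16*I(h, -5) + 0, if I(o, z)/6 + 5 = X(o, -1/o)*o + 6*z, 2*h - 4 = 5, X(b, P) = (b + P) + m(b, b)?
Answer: 1944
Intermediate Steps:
m(q, x) = 8 (m(q, x) = 2*4 = 8)
X(b, P) = 8 + P + b (X(b, P) = (b + P) + 8 = (P + b) + 8 = 8 + P + b)
h = 9/2 (h = 2 + (½)*5 = 2 + 5/2 = 9/2 ≈ 4.5000)
I(o, z) = -30 + 36*z + 6*o*(8 + o - 1/o) (I(o, z) = -30 + 6*((8 - 1/o + o)*o + 6*z) = -30 + 6*((8 + o - 1/o)*o + 6*z) = -30 + 6*(o*(8 + o - 1/o) + 6*z) = -30 + 6*(6*z + o*(8 + o - 1/o)) = -30 + (36*z + 6*o*(8 + o - 1/o)) = -30 + 36*z + 6*o*(8 + o - 1/o))
16*I(h, -5) + 0 = 16*(-36 + 36*(-5) + 6*(9/2)*(8 + 9/2)) + 0 = 16*(-36 - 180 + 6*(9/2)*(25/2)) + 0 = 16*(-36 - 180 + 675/2) + 0 = 16*(243/2) + 0 = 1944 + 0 = 1944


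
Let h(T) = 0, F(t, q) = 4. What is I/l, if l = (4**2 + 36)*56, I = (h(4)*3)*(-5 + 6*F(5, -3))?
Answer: 0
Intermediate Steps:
I = 0 (I = (0*3)*(-5 + 6*4) = 0*(-5 + 24) = 0*19 = 0)
l = 2912 (l = (16 + 36)*56 = 52*56 = 2912)
I/l = 0/2912 = 0*(1/2912) = 0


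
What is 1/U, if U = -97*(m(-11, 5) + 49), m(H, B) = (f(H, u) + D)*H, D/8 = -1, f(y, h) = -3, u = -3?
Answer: -1/16490 ≈ -6.0643e-5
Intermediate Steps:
D = -8 (D = 8*(-1) = -8)
m(H, B) = -11*H (m(H, B) = (-3 - 8)*H = -11*H)
U = -16490 (U = -97*(-11*(-11) + 49) = -97*(121 + 49) = -97*170 = -16490)
1/U = 1/(-16490) = -1/16490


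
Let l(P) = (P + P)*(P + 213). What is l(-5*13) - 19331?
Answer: -38571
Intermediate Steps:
l(P) = 2*P*(213 + P) (l(P) = (2*P)*(213 + P) = 2*P*(213 + P))
l(-5*13) - 19331 = 2*(-5*13)*(213 - 5*13) - 19331 = 2*(-65)*(213 - 65) - 19331 = 2*(-65)*148 - 19331 = -19240 - 19331 = -38571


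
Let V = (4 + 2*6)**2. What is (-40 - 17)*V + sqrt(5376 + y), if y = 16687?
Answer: -14592 + sqrt(22063) ≈ -14443.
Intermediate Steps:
V = 256 (V = (4 + 12)**2 = 16**2 = 256)
(-40 - 17)*V + sqrt(5376 + y) = (-40 - 17)*256 + sqrt(5376 + 16687) = -57*256 + sqrt(22063) = -14592 + sqrt(22063)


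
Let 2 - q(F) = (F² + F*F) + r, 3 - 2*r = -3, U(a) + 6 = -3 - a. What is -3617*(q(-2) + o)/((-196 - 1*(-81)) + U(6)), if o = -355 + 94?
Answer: -97659/13 ≈ -7512.2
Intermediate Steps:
U(a) = -9 - a (U(a) = -6 + (-3 - a) = -9 - a)
r = 3 (r = 3/2 - ½*(-3) = 3/2 + 3/2 = 3)
o = -261
q(F) = -1 - 2*F² (q(F) = 2 - ((F² + F*F) + 3) = 2 - ((F² + F²) + 3) = 2 - (2*F² + 3) = 2 - (3 + 2*F²) = 2 + (-3 - 2*F²) = -1 - 2*F²)
-3617*(q(-2) + o)/((-196 - 1*(-81)) + U(6)) = -3617*((-1 - 2*(-2)²) - 261)/((-196 - 1*(-81)) + (-9 - 1*6)) = -3617*((-1 - 2*4) - 261)/((-196 + 81) + (-9 - 6)) = -3617*((-1 - 8) - 261)/(-115 - 15) = -3617*(-9 - 261)/(-130) = -(-976590)*(-1)/130 = -3617*27/13 = -97659/13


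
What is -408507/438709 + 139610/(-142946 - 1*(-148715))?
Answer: 58891486607/2530912221 ≈ 23.269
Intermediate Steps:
-408507/438709 + 139610/(-142946 - 1*(-148715)) = -408507*1/438709 + 139610/(-142946 + 148715) = -408507/438709 + 139610/5769 = 58891486607/2530912221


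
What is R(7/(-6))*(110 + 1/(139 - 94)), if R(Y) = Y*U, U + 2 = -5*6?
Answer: 554512/135 ≈ 4107.5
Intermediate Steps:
U = -32 (U = -2 - 5*6 = -2 - 30 = -32)
R(Y) = -32*Y (R(Y) = Y*(-32) = -32*Y)
R(7/(-6))*(110 + 1/(139 - 94)) = (-224/(-6))*(110 + 1/(139 - 94)) = (-224*(-1)/6)*(110 + 1/45) = (-32*(-7/6))*(110 + 1/45) = (112/3)*(4951/45) = 554512/135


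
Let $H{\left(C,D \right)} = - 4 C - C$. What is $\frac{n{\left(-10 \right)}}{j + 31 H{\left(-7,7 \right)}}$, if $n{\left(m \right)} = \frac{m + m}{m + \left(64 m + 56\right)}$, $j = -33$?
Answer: $\frac{5}{156222} \approx 3.2006 \cdot 10^{-5}$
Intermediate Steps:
$H{\left(C,D \right)} = - 5 C$
$n{\left(m \right)} = \frac{2 m}{56 + 65 m}$ ($n{\left(m \right)} = \frac{2 m}{m + \left(56 + 64 m\right)} = \frac{2 m}{56 + 65 m}$)
$\frac{n{\left(-10 \right)}}{j + 31 H{\left(-7,7 \right)}} = \frac{2 \left(-10\right) \frac{1}{56 + 65 \left(-10\right)}}{-33 + 31 \left(\left(-5\right) \left(-7\right)\right)} = \frac{2 \left(-10\right) \frac{1}{56 - 650}}{-33 + 31 \cdot 35} = \frac{2 \left(-10\right) \frac{1}{-594}}{-33 + 1085} = \frac{2 \left(-10\right) \left(- \frac{1}{594}\right)}{1052} = \frac{10}{297} \cdot \frac{1}{1052} = \frac{5}{156222}$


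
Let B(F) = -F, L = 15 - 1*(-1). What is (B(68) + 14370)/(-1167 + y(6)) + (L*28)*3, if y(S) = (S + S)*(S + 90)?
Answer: 5858/15 ≈ 390.53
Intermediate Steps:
L = 16 (L = 15 + 1 = 16)
y(S) = 2*S*(90 + S) (y(S) = (2*S)*(90 + S) = 2*S*(90 + S))
(B(68) + 14370)/(-1167 + y(6)) + (L*28)*3 = (-1*68 + 14370)/(-1167 + 2*6*(90 + 6)) + (16*28)*3 = (-68 + 14370)/(-1167 + 2*6*96) + 448*3 = 14302/(-1167 + 1152) + 1344 = 14302/(-15) + 1344 = 14302*(-1/15) + 1344 = -14302/15 + 1344 = 5858/15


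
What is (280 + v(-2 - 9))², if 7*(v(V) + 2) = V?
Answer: 3744225/49 ≈ 76413.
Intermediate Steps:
v(V) = -2 + V/7
(280 + v(-2 - 9))² = (280 + (-2 + (-2 - 9)/7))² = (280 + (-2 + (⅐)*(-11)))² = (280 + (-2 - 11/7))² = (280 - 25/7)² = (1935/7)² = 3744225/49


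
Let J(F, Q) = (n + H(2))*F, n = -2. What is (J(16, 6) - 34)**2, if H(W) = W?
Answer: 1156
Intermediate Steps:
J(F, Q) = 0 (J(F, Q) = (-2 + 2)*F = 0*F = 0)
(J(16, 6) - 34)**2 = (0 - 34)**2 = (-34)**2 = 1156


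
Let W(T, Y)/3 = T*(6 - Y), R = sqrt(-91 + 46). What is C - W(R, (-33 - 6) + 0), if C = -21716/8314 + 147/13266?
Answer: -47810383/18382254 - 405*I*sqrt(5) ≈ -2.6009 - 905.61*I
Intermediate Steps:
R = 3*I*sqrt(5) (R = sqrt(-45) = 3*I*sqrt(5) ≈ 6.7082*I)
C = -47810383/18382254 (C = -21716*1/8314 + 147*(1/13266) = -10858/4157 + 49/4422 = -47810383/18382254 ≈ -2.6009)
W(T, Y) = 3*T*(6 - Y) (W(T, Y) = 3*(T*(6 - Y)) = 3*T*(6 - Y))
C - W(R, (-33 - 6) + 0) = -47810383/18382254 - 3*3*I*sqrt(5)*(6 - ((-33 - 6) + 0)) = -47810383/18382254 - 3*3*I*sqrt(5)*(6 - (-39 + 0)) = -47810383/18382254 - 3*3*I*sqrt(5)*(6 - 1*(-39)) = -47810383/18382254 - 3*3*I*sqrt(5)*(6 + 39) = -47810383/18382254 - 3*3*I*sqrt(5)*45 = -47810383/18382254 - 405*I*sqrt(5)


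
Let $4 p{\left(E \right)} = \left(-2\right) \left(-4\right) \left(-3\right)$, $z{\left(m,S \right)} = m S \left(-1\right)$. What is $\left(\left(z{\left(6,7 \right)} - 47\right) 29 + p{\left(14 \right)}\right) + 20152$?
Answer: $17565$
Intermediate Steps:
$z{\left(m,S \right)} = - S m$ ($z{\left(m,S \right)} = S m \left(-1\right) = - S m$)
$p{\left(E \right)} = -6$ ($p{\left(E \right)} = \frac{\left(-2\right) \left(-4\right) \left(-3\right)}{4} = \frac{8 \left(-3\right)}{4} = \frac{1}{4} \left(-24\right) = -6$)
$\left(\left(z{\left(6,7 \right)} - 47\right) 29 + p{\left(14 \right)}\right) + 20152 = \left(\left(\left(-1\right) 7 \cdot 6 - 47\right) 29 - 6\right) + 20152 = \left(\left(-42 - 47\right) 29 - 6\right) + 20152 = \left(\left(-89\right) 29 - 6\right) + 20152 = \left(-2581 - 6\right) + 20152 = -2587 + 20152 = 17565$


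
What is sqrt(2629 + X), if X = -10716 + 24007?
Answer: 4*sqrt(995) ≈ 126.17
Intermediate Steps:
X = 13291
sqrt(2629 + X) = sqrt(2629 + 13291) = sqrt(15920) = 4*sqrt(995)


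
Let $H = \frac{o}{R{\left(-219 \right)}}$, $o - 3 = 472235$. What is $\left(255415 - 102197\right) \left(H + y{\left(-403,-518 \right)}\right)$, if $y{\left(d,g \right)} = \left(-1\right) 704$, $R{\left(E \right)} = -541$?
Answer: $- \frac{130710582236}{541} \approx -2.4161 \cdot 10^{8}$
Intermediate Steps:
$o = 472238$ ($o = 3 + 472235 = 472238$)
$y{\left(d,g \right)} = -704$
$H = - \frac{472238}{541}$ ($H = \frac{472238}{-541} = 472238 \left(- \frac{1}{541}\right) = - \frac{472238}{541} \approx -872.9$)
$\left(255415 - 102197\right) \left(H + y{\left(-403,-518 \right)}\right) = \left(255415 - 102197\right) \left(- \frac{472238}{541} - 704\right) = 153218 \left(- \frac{853102}{541}\right) = - \frac{130710582236}{541}$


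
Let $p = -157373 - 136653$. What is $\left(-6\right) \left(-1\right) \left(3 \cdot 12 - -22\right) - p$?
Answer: $294374$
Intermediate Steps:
$p = -294026$
$\left(-6\right) \left(-1\right) \left(3 \cdot 12 - -22\right) - p = \left(-6\right) \left(-1\right) \left(3 \cdot 12 - -22\right) - -294026 = 6 \left(36 + \left(-2 + 24\right)\right) + 294026 = 6 \left(36 + 22\right) + 294026 = 6 \cdot 58 + 294026 = 348 + 294026 = 294374$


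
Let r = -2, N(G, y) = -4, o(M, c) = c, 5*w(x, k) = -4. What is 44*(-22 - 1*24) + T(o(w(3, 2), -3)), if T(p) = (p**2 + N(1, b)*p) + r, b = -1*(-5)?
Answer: -2005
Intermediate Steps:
w(x, k) = -4/5 (w(x, k) = (1/5)*(-4) = -4/5)
b = 5
T(p) = -2 + p**2 - 4*p (T(p) = (p**2 - 4*p) - 2 = -2 + p**2 - 4*p)
44*(-22 - 1*24) + T(o(w(3, 2), -3)) = 44*(-22 - 1*24) + (-2 + (-3)**2 - 4*(-3)) = 44*(-22 - 24) + (-2 + 9 + 12) = 44*(-46) + 19 = -2024 + 19 = -2005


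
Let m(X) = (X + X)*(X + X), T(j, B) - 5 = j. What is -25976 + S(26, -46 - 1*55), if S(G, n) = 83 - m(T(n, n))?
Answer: -62757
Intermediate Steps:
T(j, B) = 5 + j
m(X) = 4*X² (m(X) = (2*X)*(2*X) = 4*X²)
S(G, n) = 83 - 4*(5 + n)²
-25976 + S(26, -46 - 1*55) = -25976 + (83 - 4*(5 + (-46 - 1*55))²) = -25976 + (83 - 4*(5 + (-46 - 55))²) = -25976 + (83 - 4*(5 - 101)²) = -25976 + (83 - 4*(-96)²) = -25976 + (83 - 4*9216) = -25976 + (83 - 36864) = -25976 - 36781 = -62757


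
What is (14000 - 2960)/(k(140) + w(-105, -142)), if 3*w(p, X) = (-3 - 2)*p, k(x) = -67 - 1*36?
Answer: 460/3 ≈ 153.33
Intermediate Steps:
k(x) = -103 (k(x) = -67 - 36 = -103)
w(p, X) = -5*p/3 (w(p, X) = ((-3 - 2)*p)/3 = (-5*p)/3 = -5*p/3)
(14000 - 2960)/(k(140) + w(-105, -142)) = (14000 - 2960)/(-103 - 5/3*(-105)) = 11040/(-103 + 175) = 11040/72 = 11040*(1/72) = 460/3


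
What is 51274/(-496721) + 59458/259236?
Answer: 8120985277/64383982578 ≈ 0.12613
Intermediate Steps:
51274/(-496721) + 59458/259236 = 51274*(-1/496721) + 59458*(1/259236) = -51274/496721 + 29729/129618 = 8120985277/64383982578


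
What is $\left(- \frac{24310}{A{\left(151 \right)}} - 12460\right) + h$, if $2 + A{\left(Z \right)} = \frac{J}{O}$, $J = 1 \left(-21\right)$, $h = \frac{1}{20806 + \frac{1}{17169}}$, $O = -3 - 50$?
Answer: $\frac{963774761239}{357218215} \approx 2698.0$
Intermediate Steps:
$O = -53$
$h = \frac{17169}{357218215}$ ($h = \frac{1}{20806 + \frac{1}{17169}} = \frac{1}{\frac{357218215}{17169}} = \frac{17169}{357218215} \approx 4.8063 \cdot 10^{-5}$)
$J = -21$
$A{\left(Z \right)} = - \frac{85}{53}$ ($A{\left(Z \right)} = -2 - \frac{21}{-53} = -2 - - \frac{21}{53} = -2 + \frac{21}{53} = - \frac{85}{53}$)
$\left(- \frac{24310}{A{\left(151 \right)}} - 12460\right) + h = \left(- \frac{24310}{- \frac{85}{53}} - 12460\right) + \frac{17169}{357218215} = \left(\left(-24310\right) \left(- \frac{53}{85}\right) - 12460\right) + \frac{17169}{357218215} = \left(15158 - 12460\right) + \frac{17169}{357218215} = 2698 + \frac{17169}{357218215} = \frac{963774761239}{357218215}$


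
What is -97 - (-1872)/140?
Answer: -2927/35 ≈ -83.629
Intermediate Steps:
-97 - (-1872)/140 = -97 - 13*(-36/35) = -97 + 468/35 = -2927/35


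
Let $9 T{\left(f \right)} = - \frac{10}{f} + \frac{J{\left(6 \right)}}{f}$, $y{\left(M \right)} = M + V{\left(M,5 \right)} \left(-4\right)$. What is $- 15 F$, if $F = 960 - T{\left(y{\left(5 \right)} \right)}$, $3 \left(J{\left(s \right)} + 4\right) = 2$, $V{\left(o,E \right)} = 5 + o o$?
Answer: $- \frac{2980760}{207} \approx -14400.0$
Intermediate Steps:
$V{\left(o,E \right)} = 5 + o^{2}$
$y{\left(M \right)} = -20 + M - 4 M^{2}$ ($y{\left(M \right)} = M + \left(5 + M^{2}\right) \left(-4\right) = M - \left(20 + 4 M^{2}\right) = -20 + M - 4 M^{2}$)
$J{\left(s \right)} = - \frac{10}{3}$ ($J{\left(s \right)} = -4 + \frac{1}{3} \cdot 2 = -4 + \frac{2}{3} = - \frac{10}{3}$)
$T{\left(f \right)} = - \frac{40}{27 f}$ ($T{\left(f \right)} = \frac{- \frac{10}{f} - \frac{10}{3 f}}{9} = \frac{\left(- \frac{40}{3}\right) \frac{1}{f}}{9} = - \frac{40}{27 f}$)
$F = \frac{596152}{621}$ ($F = 960 - - \frac{40}{27 \left(-20 + 5 - 4 \cdot 5^{2}\right)} = 960 - - \frac{40}{27 \left(-20 + 5 - 100\right)} = 960 - - \frac{40}{27 \left(-115\right)} = 960 - \left(- \frac{40}{27}\right) \left(- \frac{1}{115}\right) = 960 - \frac{8}{621} = \frac{596152}{621} \approx 959.99$)
$- 15 F = \left(-15\right) \frac{596152}{621} = - \frac{2980760}{207}$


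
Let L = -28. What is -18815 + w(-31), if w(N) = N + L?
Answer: -18874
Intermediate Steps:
w(N) = -28 + N (w(N) = N - 28 = -28 + N)
-18815 + w(-31) = -18815 + (-28 - 31) = -18815 - 59 = -18874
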